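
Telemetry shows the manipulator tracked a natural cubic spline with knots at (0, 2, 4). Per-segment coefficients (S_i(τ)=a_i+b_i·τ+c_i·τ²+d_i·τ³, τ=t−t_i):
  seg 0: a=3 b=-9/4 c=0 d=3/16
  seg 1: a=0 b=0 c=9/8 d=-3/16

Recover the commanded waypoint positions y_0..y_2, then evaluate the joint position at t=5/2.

y_0 = S_0(0) = a_0 = 3
y_1 = S_1(0) = a_1 = 0
y_2 = S_1(2) = 3
t_q=5/2 is in segment 1 (τ=1/2); S_1(τ)=33/128

y_0=3 y_1=0 y_2=3
S(5/2) = 33/128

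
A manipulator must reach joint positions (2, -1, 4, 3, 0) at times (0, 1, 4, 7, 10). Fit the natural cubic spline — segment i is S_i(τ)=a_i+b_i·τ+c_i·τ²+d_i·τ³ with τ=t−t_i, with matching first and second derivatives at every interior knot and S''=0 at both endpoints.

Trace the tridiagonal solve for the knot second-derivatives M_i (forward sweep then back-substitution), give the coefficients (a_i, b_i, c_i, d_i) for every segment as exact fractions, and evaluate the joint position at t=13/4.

Δ: Δ0=-3, Δ1=5/3, Δ2=-1/3, Δ3=-1
row 1: diag=8, rhs=28; c'=3/8, d'=7/2
row 2: denom=12−3·3/8=87/8; d'=(-12−3·7/2)/(87/8)=-60/29
row 3: denom=12−3·8/29=324/29; d'=(-4−3·-60/29)/(324/29)=16/81
back: M3=16/81
back: M2=-60/29−8/29·16/81=-172/81
back: M1=7/2−3/8·-172/81=116/27
M: M0=0, M1=116/27, M2=-172/81, M3=16/81, M4=0
seg 0: a=2, c=M0/2=0, d=(M1−M0)/(6·1)=58/81, b=Δ0−h0·(2M0+M1)/6=-301/81
seg 1: a=-1, c=M1/2=58/27, d=(M2−M1)/(6·3)=-260/729, b=Δ1−h1·(2M1+M2)/6=-127/81
seg 2: a=4, c=M2/2=-86/81, d=(M3−M2)/(6·3)=94/729, b=Δ2−h2·(2M2+M3)/6=137/81
seg 3: a=3, c=M3/2=8/81, d=(M4−M3)/(6·3)=-8/729, b=Δ3−h3·(2M3+M4)/6=-97/81
t_q=13/4 → seg 1, τ=9/4; S=-1+-127/81·τ+58/27·τ²+-260/729·τ³=329/144

  seg 0: a=2 b=-301/81 c=0 d=58/81
  seg 1: a=-1 b=-127/81 c=58/27 d=-260/729
  seg 2: a=4 b=137/81 c=-86/81 d=94/729
  seg 3: a=3 b=-97/81 c=8/81 d=-8/729
S(13/4) = 329/144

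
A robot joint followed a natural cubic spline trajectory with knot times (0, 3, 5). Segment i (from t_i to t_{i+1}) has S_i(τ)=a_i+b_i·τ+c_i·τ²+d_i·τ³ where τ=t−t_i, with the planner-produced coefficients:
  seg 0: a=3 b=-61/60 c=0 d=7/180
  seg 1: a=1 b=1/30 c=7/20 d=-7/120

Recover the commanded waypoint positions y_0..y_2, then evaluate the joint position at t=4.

y_0 = S_0(0) = a_0 = 3
y_1 = S_1(0) = a_1 = 1
y_2 = S_1(2) = 2
t_q=4 is in segment 1 (τ=1); S_1(τ)=53/40

y_0=3 y_1=1 y_2=2
S(4) = 53/40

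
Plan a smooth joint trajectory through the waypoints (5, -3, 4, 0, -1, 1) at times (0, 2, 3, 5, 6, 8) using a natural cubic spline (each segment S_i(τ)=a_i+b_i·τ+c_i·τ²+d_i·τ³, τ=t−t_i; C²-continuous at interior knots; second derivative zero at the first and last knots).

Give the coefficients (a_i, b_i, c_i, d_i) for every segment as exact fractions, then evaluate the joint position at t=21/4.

Δ: Δ0=-4, Δ1=7, Δ2=-2, Δ3=-1, Δ4=1
row 1: diag=6, rhs=66; c'=1/6, d'=11
row 2: denom=6−1·1/6=35/6; d'=(-54−1·11)/(35/6)=-78/7
row 3: denom=6−2·12/35=186/35; d'=(6−2·-78/7)/(186/35)=165/31
row 4: denom=6−1·35/186=1081/186; d'=(12−1·165/31)/(1081/186)=54/47
back: M4=54/47
back: M3=165/31−35/186·54/47=240/47
back: M2=-78/7−12/35·240/47=-606/47
back: M1=11−1/6·-606/47=618/47
M: M0=0, M1=618/47, M2=-606/47, M3=240/47, M4=54/47, M5=0
seg 0: a=5, c=M0/2=0, d=(M1−M0)/(6·2)=103/94, b=Δ0−h0·(2M0+M1)/6=-394/47
seg 1: a=-3, c=M1/2=309/47, d=(M2−M1)/(6·1)=-204/47, b=Δ1−h1·(2M1+M2)/6=224/47
seg 2: a=4, c=M2/2=-303/47, d=(M3−M2)/(6·2)=3/2, b=Δ2−h2·(2M2+M3)/6=230/47
seg 3: a=0, c=M3/2=120/47, d=(M4−M3)/(6·1)=-31/47, b=Δ3−h3·(2M3+M4)/6=-136/47
seg 4: a=-1, c=M4/2=27/47, d=(M5−M4)/(6·2)=-9/94, b=Δ4−h4·(2M4+M5)/6=11/47
t_q=21/4 → seg 3, τ=1/4; S=0+-136/47·τ+120/47·τ²+-31/47·τ³=-1727/3008

  seg 0: a=5 b=-394/47 c=0 d=103/94
  seg 1: a=-3 b=224/47 c=309/47 d=-204/47
  seg 2: a=4 b=230/47 c=-303/47 d=3/2
  seg 3: a=0 b=-136/47 c=120/47 d=-31/47
  seg 4: a=-1 b=11/47 c=27/47 d=-9/94
S(21/4) = -1727/3008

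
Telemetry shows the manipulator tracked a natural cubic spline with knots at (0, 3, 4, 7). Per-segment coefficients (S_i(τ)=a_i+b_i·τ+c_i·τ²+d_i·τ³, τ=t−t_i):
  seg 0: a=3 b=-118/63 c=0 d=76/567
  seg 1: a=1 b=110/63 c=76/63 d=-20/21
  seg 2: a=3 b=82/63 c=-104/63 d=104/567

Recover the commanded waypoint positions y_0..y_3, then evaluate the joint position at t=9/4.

y_0=3 y_1=1 y_2=3 y_3=-3
S(9/4) = 5/16

y_0 = S_0(0) = a_0 = 3
y_1 = S_1(0) = a_1 = 1
y_2 = S_2(0) = a_2 = 3
y_3 = S_2(3) = -3
t_q=9/4 is in segment 0 (τ=9/4); S_0(τ)=5/16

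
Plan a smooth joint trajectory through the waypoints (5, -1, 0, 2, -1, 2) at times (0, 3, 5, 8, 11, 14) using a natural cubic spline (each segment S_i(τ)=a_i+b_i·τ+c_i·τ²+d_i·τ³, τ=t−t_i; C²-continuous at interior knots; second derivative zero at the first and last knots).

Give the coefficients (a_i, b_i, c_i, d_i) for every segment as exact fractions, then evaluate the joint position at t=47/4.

Δ: Δ0=-2, Δ1=1/2, Δ2=2/3, Δ3=-1, Δ4=1
row 1: diag=10, rhs=15; c'=1/5, d'=3/2
row 2: denom=10−2·1/5=48/5; d'=(1−2·3/2)/(48/5)=-5/24
row 3: denom=12−3·5/16=177/16; d'=(-10−3·-5/24)/(177/16)=-50/59
row 4: denom=12−3·16/59=660/59; d'=(12−3·-50/59)/(660/59)=13/10
back: M4=13/10
back: M3=-50/59−16/59·13/10=-6/5
back: M2=-5/24−5/16·-6/5=1/6
back: M1=3/2−1/5·1/6=22/15
M: M0=0, M1=22/15, M2=1/6, M3=-6/5, M4=13/10, M5=0
seg 0: a=5, c=M0/2=0, d=(M1−M0)/(6·3)=11/135, b=Δ0−h0·(2M0+M1)/6=-41/15
seg 1: a=-1, c=M1/2=11/15, d=(M2−M1)/(6·2)=-13/120, b=Δ1−h1·(2M1+M2)/6=-8/15
seg 2: a=0, c=M2/2=1/12, d=(M3−M2)/(6·3)=-41/540, b=Δ2−h2·(2M2+M3)/6=11/10
seg 3: a=2, c=M3/2=-3/5, d=(M4−M3)/(6·3)=5/36, b=Δ3−h3·(2M3+M4)/6=-9/20
seg 4: a=-1, c=M4/2=13/20, d=(M5−M4)/(6·3)=-13/180, b=Δ4−h4·(2M4+M5)/6=-3/10
t_q=47/4 → seg 4, τ=3/4; S=-1+-3/10·τ+13/20·τ²+-13/180·τ³=-1139/1280

  seg 0: a=5 b=-41/15 c=0 d=11/135
  seg 1: a=-1 b=-8/15 c=11/15 d=-13/120
  seg 2: a=0 b=11/10 c=1/12 d=-41/540
  seg 3: a=2 b=-9/20 c=-3/5 d=5/36
  seg 4: a=-1 b=-3/10 c=13/20 d=-13/180
S(47/4) = -1139/1280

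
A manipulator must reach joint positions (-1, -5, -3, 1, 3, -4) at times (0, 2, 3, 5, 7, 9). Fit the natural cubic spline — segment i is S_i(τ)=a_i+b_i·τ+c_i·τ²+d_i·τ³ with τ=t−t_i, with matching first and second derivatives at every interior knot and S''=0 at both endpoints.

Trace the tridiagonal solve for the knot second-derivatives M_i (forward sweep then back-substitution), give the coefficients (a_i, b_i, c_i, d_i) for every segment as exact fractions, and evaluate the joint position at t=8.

  seg 0: a=-1 b=-179/53 c=0 d=73/212
  seg 1: a=-5 b=40/53 c=219/106 d=-87/106
  seg 2: a=-3 b=257/106 c=-21/53 d=39/424
  seg 3: a=1 b=103/53 c=33/212 d=-133/424
  seg 4: a=3 b=-127/106 c=-183/106 d=61/212
S(8) = 77/212

Δ: Δ0=-2, Δ1=2, Δ2=2, Δ3=1, Δ4=-7/2
row 1: diag=6, rhs=24; c'=1/6, d'=4
row 2: denom=6−1·1/6=35/6; d'=(0−1·4)/(35/6)=-24/35
row 3: denom=8−2·12/35=256/35; d'=(-6−2·-24/35)/(256/35)=-81/128
row 4: denom=8−2·35/128=477/64; d'=(-27−2·-81/128)/(477/64)=-183/53
back: M4=-183/53
back: M3=-81/128−35/128·-183/53=33/106
back: M2=-24/35−12/35·33/106=-42/53
back: M1=4−1/6·-42/53=219/53
M: M0=0, M1=219/53, M2=-42/53, M3=33/106, M4=-183/53, M5=0
seg 0: a=-1, c=M0/2=0, d=(M1−M0)/(6·2)=73/212, b=Δ0−h0·(2M0+M1)/6=-179/53
seg 1: a=-5, c=M1/2=219/106, d=(M2−M1)/(6·1)=-87/106, b=Δ1−h1·(2M1+M2)/6=40/53
seg 2: a=-3, c=M2/2=-21/53, d=(M3−M2)/(6·2)=39/424, b=Δ2−h2·(2M2+M3)/6=257/106
seg 3: a=1, c=M3/2=33/212, d=(M4−M3)/(6·2)=-133/424, b=Δ3−h3·(2M3+M4)/6=103/53
seg 4: a=3, c=M4/2=-183/106, d=(M5−M4)/(6·2)=61/212, b=Δ4−h4·(2M4+M5)/6=-127/106
t_q=8 → seg 4, τ=1; S=3+-127/106·τ+-183/106·τ²+61/212·τ³=77/212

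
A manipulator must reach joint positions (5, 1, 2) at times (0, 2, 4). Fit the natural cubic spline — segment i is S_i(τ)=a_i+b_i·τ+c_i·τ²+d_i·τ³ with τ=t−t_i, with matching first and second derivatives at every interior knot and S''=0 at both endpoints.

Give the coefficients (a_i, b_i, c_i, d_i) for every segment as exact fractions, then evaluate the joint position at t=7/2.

  seg 0: a=5 b=-21/8 c=0 d=5/32
  seg 1: a=1 b=-3/4 c=15/16 d=-5/32
S(7/2) = 373/256

Δ: Δ0=-2, Δ1=1/2
row 1: diag=8, rhs=15; c'=1/4, d'=15/8
back: M1=15/8
M: M0=0, M1=15/8, M2=0
seg 0: a=5, c=M0/2=0, d=(M1−M0)/(6·2)=5/32, b=Δ0−h0·(2M0+M1)/6=-21/8
seg 1: a=1, c=M1/2=15/16, d=(M2−M1)/(6·2)=-5/32, b=Δ1−h1·(2M1+M2)/6=-3/4
t_q=7/2 → seg 1, τ=3/2; S=1+-3/4·τ+15/16·τ²+-5/32·τ³=373/256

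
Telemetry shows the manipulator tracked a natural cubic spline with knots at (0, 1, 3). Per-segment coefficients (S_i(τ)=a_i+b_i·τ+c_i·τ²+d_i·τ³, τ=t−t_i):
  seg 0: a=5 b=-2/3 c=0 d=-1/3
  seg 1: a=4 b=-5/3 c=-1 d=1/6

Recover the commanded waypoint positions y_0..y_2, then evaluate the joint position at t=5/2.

y_0=5 y_1=4 y_2=-2
S(5/2) = -3/16

y_0 = S_0(0) = a_0 = 5
y_1 = S_1(0) = a_1 = 4
y_2 = S_1(2) = -2
t_q=5/2 is in segment 1 (τ=3/2); S_1(τ)=-3/16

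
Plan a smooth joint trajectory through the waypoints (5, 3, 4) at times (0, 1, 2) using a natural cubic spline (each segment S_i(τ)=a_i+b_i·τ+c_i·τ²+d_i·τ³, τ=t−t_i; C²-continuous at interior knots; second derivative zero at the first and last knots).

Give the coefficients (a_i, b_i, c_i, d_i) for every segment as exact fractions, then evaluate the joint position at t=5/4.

  seg 0: a=5 b=-11/4 c=0 d=3/4
  seg 1: a=3 b=-1/2 c=9/4 d=-3/4
S(5/4) = 769/256

Δ: Δ0=-2, Δ1=1
row 1: diag=4, rhs=18; c'=1/4, d'=9/2
back: M1=9/2
M: M0=0, M1=9/2, M2=0
seg 0: a=5, c=M0/2=0, d=(M1−M0)/(6·1)=3/4, b=Δ0−h0·(2M0+M1)/6=-11/4
seg 1: a=3, c=M1/2=9/4, d=(M2−M1)/(6·1)=-3/4, b=Δ1−h1·(2M1+M2)/6=-1/2
t_q=5/4 → seg 1, τ=1/4; S=3+-1/2·τ+9/4·τ²+-3/4·τ³=769/256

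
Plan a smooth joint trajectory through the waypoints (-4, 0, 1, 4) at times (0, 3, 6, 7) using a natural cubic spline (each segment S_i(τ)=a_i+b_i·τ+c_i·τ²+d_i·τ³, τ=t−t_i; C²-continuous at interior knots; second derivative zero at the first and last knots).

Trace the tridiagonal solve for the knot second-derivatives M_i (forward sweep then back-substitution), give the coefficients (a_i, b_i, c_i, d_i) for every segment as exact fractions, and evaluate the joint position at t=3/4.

Δ: Δ0=4/3, Δ1=1/3, Δ2=3
row 1: diag=12, rhs=-6; c'=1/4, d'=-1/2
row 2: denom=8−3·1/4=29/4; d'=(16−3·-1/2)/(29/4)=70/29
back: M2=70/29
back: M1=-1/2−1/4·70/29=-32/29
M: M0=0, M1=-32/29, M2=70/29, M3=0
seg 0: a=-4, c=M0/2=0, d=(M1−M0)/(6·3)=-16/261, b=Δ0−h0·(2M0+M1)/6=164/87
seg 1: a=0, c=M1/2=-16/29, d=(M2−M1)/(6·3)=17/87, b=Δ1−h1·(2M1+M2)/6=20/87
seg 2: a=1, c=M2/2=35/29, d=(M3−M2)/(6·1)=-35/87, b=Δ2−h2·(2M2+M3)/6=191/87
t_q=3/4 → seg 0, τ=3/4; S=-4+164/87·τ+0·τ²+-16/261·τ³=-303/116

  seg 0: a=-4 b=164/87 c=0 d=-16/261
  seg 1: a=0 b=20/87 c=-16/29 d=17/87
  seg 2: a=1 b=191/87 c=35/29 d=-35/87
S(3/4) = -303/116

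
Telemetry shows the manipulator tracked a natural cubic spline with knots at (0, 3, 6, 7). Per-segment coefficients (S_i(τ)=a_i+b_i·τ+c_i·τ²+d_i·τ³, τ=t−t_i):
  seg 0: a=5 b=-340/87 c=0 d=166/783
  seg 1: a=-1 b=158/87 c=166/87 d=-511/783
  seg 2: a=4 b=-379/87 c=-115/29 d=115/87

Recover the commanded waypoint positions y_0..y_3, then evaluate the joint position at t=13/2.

y_0 = S_0(0) = a_0 = 5
y_1 = S_1(0) = a_1 = -1
y_2 = S_2(0) = a_2 = 4
y_3 = S_2(1) = -3
t_q=13/2 is in segment 2 (τ=1/2); S_2(τ)=231/232

y_0=5 y_1=-1 y_2=4 y_3=-3
S(13/2) = 231/232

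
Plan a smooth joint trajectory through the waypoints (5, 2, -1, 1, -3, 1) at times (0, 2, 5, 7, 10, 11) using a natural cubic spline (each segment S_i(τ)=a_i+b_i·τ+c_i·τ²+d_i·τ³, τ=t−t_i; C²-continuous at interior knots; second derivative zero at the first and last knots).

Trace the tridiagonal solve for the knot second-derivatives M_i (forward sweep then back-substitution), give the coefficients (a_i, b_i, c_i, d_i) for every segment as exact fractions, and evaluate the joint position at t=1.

Δ: Δ0=-3/2, Δ1=-1, Δ2=1, Δ3=-4/3, Δ4=4
row 1: diag=10, rhs=3; c'=3/10, d'=3/10
row 2: denom=10−3·3/10=91/10; d'=(12−3·3/10)/(91/10)=111/91
row 3: denom=10−2·20/91=870/91; d'=(-14−2·111/91)/(870/91)=-748/435
row 4: denom=8−3·91/290=2047/290; d'=(32−3·-748/435)/(2047/290)=10776/2047
back: M4=10776/2047
back: M3=-748/435−91/290·10776/2047=-20704/6141
back: M2=111/91−20/91·-20704/6141=12041/6141
back: M1=3/10−3/10·12041/6141=-590/2047
M: M0=0, M1=-590/2047, M2=12041/6141, M3=-20704/6141, M4=10776/2047, M5=0
seg 0: a=5, c=M0/2=0, d=(M1−M0)/(6·2)=-295/12282, b=Δ0−h0·(2M0+M1)/6=-17243/12282
seg 1: a=2, c=M1/2=-295/2047, d=(M2−M1)/(6·3)=13811/110538, b=Δ1−h1·(2M1+M2)/6=-20783/12282
seg 2: a=-1, c=M2/2=12041/12282, d=(M3−M2)/(6·2)=-10915/24564, b=Δ2−h2·(2M2+M3)/6=5015/6141
seg 3: a=1, c=M3/2=-10352/6141, d=(M4−M3)/(6·3)=26516/55269, b=Δ3−h3·(2M3+M4)/6=-1216/2047
seg 4: a=-3, c=M4/2=5388/2047, d=(M5−M4)/(6·1)=-1796/2047, b=Δ4−h4·(2M4+M5)/6=4596/2047
t_q=1 → seg 0, τ=1; S=5+-17243/12282·τ+0·τ²+-295/12282·τ³=7312/2047

  seg 0: a=5 b=-17243/12282 c=0 d=-295/12282
  seg 1: a=2 b=-20783/12282 c=-295/2047 d=13811/110538
  seg 2: a=-1 b=5015/6141 c=12041/12282 d=-10915/24564
  seg 3: a=1 b=-1216/2047 c=-10352/6141 d=26516/55269
  seg 4: a=-3 b=4596/2047 c=5388/2047 d=-1796/2047
S(1) = 7312/2047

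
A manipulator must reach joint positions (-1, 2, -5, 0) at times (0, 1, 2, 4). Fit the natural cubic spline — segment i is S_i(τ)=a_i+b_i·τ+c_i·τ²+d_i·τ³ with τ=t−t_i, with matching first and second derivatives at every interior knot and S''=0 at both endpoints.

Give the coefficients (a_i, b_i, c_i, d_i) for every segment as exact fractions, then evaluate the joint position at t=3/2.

Δ: Δ0=3, Δ1=-7, Δ2=5/2
row 1: diag=4, rhs=-60; c'=1/4, d'=-15
row 2: denom=6−1·1/4=23/4; d'=(57−1·-15)/(23/4)=288/23
back: M2=288/23
back: M1=-15−1/4·288/23=-417/23
M: M0=0, M1=-417/23, M2=288/23, M3=0
seg 0: a=-1, c=M0/2=0, d=(M1−M0)/(6·1)=-139/46, b=Δ0−h0·(2M0+M1)/6=277/46
seg 1: a=2, c=M1/2=-417/46, d=(M2−M1)/(6·1)=235/46, b=Δ1−h1·(2M1+M2)/6=-70/23
seg 2: a=-5, c=M2/2=144/23, d=(M3−M2)/(6·2)=-24/23, b=Δ2−h2·(2M2+M3)/6=-269/46
t_q=3/2 → seg 1, τ=1/2; S=2+-70/23·τ+-417/46·τ²+235/46·τ³=-423/368

  seg 0: a=-1 b=277/46 c=0 d=-139/46
  seg 1: a=2 b=-70/23 c=-417/46 d=235/46
  seg 2: a=-5 b=-269/46 c=144/23 d=-24/23
S(3/2) = -423/368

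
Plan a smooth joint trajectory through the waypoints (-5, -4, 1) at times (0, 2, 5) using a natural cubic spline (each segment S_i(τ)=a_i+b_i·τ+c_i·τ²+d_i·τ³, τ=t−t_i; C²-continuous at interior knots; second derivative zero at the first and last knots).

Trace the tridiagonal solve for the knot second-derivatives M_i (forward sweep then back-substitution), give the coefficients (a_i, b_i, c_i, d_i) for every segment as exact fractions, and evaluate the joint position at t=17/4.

  seg 0: a=-5 b=4/15 c=0 d=7/120
  seg 1: a=-4 b=29/30 c=7/20 d=-7/180
S(17/4) = -127/256

Δ: Δ0=1/2, Δ1=5/3
row 1: diag=10, rhs=7; c'=3/10, d'=7/10
back: M1=7/10
M: M0=0, M1=7/10, M2=0
seg 0: a=-5, c=M0/2=0, d=(M1−M0)/(6·2)=7/120, b=Δ0−h0·(2M0+M1)/6=4/15
seg 1: a=-4, c=M1/2=7/20, d=(M2−M1)/(6·3)=-7/180, b=Δ1−h1·(2M1+M2)/6=29/30
t_q=17/4 → seg 1, τ=9/4; S=-4+29/30·τ+7/20·τ²+-7/180·τ³=-127/256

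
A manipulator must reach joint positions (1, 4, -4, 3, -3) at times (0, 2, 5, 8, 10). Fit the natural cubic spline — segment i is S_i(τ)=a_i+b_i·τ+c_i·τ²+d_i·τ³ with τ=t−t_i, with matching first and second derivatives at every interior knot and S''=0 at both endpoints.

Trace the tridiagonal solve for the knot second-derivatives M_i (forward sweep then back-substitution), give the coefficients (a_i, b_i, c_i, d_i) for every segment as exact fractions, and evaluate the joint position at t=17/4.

  seg 0: a=1 b=2851/1020 c=0 d=-1321/4080
  seg 1: a=4 b=-278/255 c=-1321/680 d=2891/6120
  seg 2: a=-4 b=1/120 c=157/68 d=-1043/2040
  seg 3: a=3 b=29/510 c=-1559/680 d=1559/4080
S(17/4) = -25301/8704

Δ: Δ0=3/2, Δ1=-8/3, Δ2=7/3, Δ3=-3
row 1: diag=10, rhs=-25; c'=3/10, d'=-5/2
row 2: denom=12−3·3/10=111/10; d'=(30−3·-5/2)/(111/10)=125/37
row 3: denom=10−3·10/37=340/37; d'=(-32−3·125/37)/(340/37)=-1559/340
back: M3=-1559/340
back: M2=125/37−10/37·-1559/340=157/34
back: M1=-5/2−3/10·157/34=-1321/340
M: M0=0, M1=-1321/340, M2=157/34, M3=-1559/340, M4=0
seg 0: a=1, c=M0/2=0, d=(M1−M0)/(6·2)=-1321/4080, b=Δ0−h0·(2M0+M1)/6=2851/1020
seg 1: a=4, c=M1/2=-1321/680, d=(M2−M1)/(6·3)=2891/6120, b=Δ1−h1·(2M1+M2)/6=-278/255
seg 2: a=-4, c=M2/2=157/68, d=(M3−M2)/(6·3)=-1043/2040, b=Δ2−h2·(2M2+M3)/6=1/120
seg 3: a=3, c=M3/2=-1559/680, d=(M4−M3)/(6·2)=1559/4080, b=Δ3−h3·(2M3+M4)/6=29/510
t_q=17/4 → seg 1, τ=9/4; S=4+-278/255·τ+-1321/680·τ²+2891/6120·τ³=-25301/8704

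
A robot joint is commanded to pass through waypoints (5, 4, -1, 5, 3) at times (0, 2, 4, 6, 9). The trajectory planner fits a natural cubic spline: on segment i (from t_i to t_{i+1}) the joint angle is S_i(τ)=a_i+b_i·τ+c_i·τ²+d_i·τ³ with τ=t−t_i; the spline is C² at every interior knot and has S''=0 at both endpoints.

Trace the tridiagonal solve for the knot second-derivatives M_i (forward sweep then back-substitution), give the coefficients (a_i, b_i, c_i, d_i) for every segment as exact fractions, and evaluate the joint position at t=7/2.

  seg 0: a=5 b=101/213 c=0 d=-415/1704
  seg 1: a=4 b=-1043/426 c=-415/284 d=1223/1704
  seg 2: a=-1 b=68/213 c=202/71 d=-641/852
  seg 3: a=5 b=569/213 c=-237/142 d=79/426
S(7/2) = -2445/4544

Δ: Δ0=-1/2, Δ1=-5/2, Δ2=3, Δ3=-2/3
row 1: diag=8, rhs=-12; c'=1/4, d'=-3/2
row 2: denom=8−2·1/4=15/2; d'=(33−2·-3/2)/(15/2)=24/5
row 3: denom=10−2·4/15=142/15; d'=(-22−2·24/5)/(142/15)=-237/71
back: M3=-237/71
back: M2=24/5−4/15·-237/71=404/71
back: M1=-3/2−1/4·404/71=-415/142
M: M0=0, M1=-415/142, M2=404/71, M3=-237/71, M4=0
seg 0: a=5, c=M0/2=0, d=(M1−M0)/(6·2)=-415/1704, b=Δ0−h0·(2M0+M1)/6=101/213
seg 1: a=4, c=M1/2=-415/284, d=(M2−M1)/(6·2)=1223/1704, b=Δ1−h1·(2M1+M2)/6=-1043/426
seg 2: a=-1, c=M2/2=202/71, d=(M3−M2)/(6·2)=-641/852, b=Δ2−h2·(2M2+M3)/6=68/213
seg 3: a=5, c=M3/2=-237/142, d=(M4−M3)/(6·3)=79/426, b=Δ3−h3·(2M3+M4)/6=569/213
t_q=7/2 → seg 1, τ=3/2; S=4+-1043/426·τ+-415/284·τ²+1223/1704·τ³=-2445/4544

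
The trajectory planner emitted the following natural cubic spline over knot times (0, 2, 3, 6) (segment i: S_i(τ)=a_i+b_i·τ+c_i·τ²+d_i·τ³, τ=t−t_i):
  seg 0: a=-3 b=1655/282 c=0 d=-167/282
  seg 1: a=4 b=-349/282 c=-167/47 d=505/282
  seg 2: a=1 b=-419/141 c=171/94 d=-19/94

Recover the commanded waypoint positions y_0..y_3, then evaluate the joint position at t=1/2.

y_0 = S_0(0) = a_0 = -3
y_1 = S_1(0) = a_1 = 4
y_2 = S_2(0) = a_2 = 1
y_3 = S_2(3) = 3
t_q=1/2 is in segment 0 (τ=1/2); S_0(τ)=-105/752

y_0=-3 y_1=4 y_2=1 y_3=3
S(1/2) = -105/752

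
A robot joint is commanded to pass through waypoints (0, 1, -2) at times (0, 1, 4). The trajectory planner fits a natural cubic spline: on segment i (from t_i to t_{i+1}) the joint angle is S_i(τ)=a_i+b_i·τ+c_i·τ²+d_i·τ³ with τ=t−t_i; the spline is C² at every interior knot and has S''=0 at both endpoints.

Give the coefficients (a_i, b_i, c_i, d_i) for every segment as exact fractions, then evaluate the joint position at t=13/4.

  seg 0: a=0 b=5/4 c=0 d=-1/4
  seg 1: a=1 b=1/2 c=-3/4 d=1/12
S(13/4) = -185/256

Δ: Δ0=1, Δ1=-1
row 1: diag=8, rhs=-12; c'=3/8, d'=-3/2
back: M1=-3/2
M: M0=0, M1=-3/2, M2=0
seg 0: a=0, c=M0/2=0, d=(M1−M0)/(6·1)=-1/4, b=Δ0−h0·(2M0+M1)/6=5/4
seg 1: a=1, c=M1/2=-3/4, d=(M2−M1)/(6·3)=1/12, b=Δ1−h1·(2M1+M2)/6=1/2
t_q=13/4 → seg 1, τ=9/4; S=1+1/2·τ+-3/4·τ²+1/12·τ³=-185/256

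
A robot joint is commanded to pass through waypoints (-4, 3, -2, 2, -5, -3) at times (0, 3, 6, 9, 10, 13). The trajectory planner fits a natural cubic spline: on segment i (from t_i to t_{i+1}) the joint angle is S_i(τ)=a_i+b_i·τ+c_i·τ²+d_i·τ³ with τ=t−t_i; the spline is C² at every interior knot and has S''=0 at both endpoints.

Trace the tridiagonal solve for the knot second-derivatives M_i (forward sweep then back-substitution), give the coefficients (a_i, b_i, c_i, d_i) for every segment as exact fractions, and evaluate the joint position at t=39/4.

  seg 0: a=-4 b=3305/849 c=0 d=-1324/7641
  seg 1: a=3 b=-667/849 c=-1324/849 d=3224/7641
  seg 2: a=-2 b=1061/849 c=1900/849 d=-5629/7641
  seg 3: a=2 b=-4426/849 c=-1243/283 d=2212/849
  seg 4: a=-5 b=-5248/849 c=969/283 d=-323/849
S(39/4) = -7429/2264

Δ: Δ0=7/3, Δ1=-5/3, Δ2=4/3, Δ3=-7, Δ4=2/3
row 1: diag=12, rhs=-24; c'=1/4, d'=-2
row 2: denom=12−3·1/4=45/4; d'=(18−3·-2)/(45/4)=32/15
row 3: denom=8−3·4/15=36/5; d'=(-50−3·32/15)/(36/5)=-47/6
row 4: denom=8−1·5/36=283/36; d'=(46−1·-47/6)/(283/36)=1938/283
back: M4=1938/283
back: M3=-47/6−5/36·1938/283=-2486/283
back: M2=32/15−4/15·-2486/283=3800/849
back: M1=-2−1/4·3800/849=-2648/849
M: M0=0, M1=-2648/849, M2=3800/849, M3=-2486/283, M4=1938/283, M5=0
seg 0: a=-4, c=M0/2=0, d=(M1−M0)/(6·3)=-1324/7641, b=Δ0−h0·(2M0+M1)/6=3305/849
seg 1: a=3, c=M1/2=-1324/849, d=(M2−M1)/(6·3)=3224/7641, b=Δ1−h1·(2M1+M2)/6=-667/849
seg 2: a=-2, c=M2/2=1900/849, d=(M3−M2)/(6·3)=-5629/7641, b=Δ2−h2·(2M2+M3)/6=1061/849
seg 3: a=2, c=M3/2=-1243/283, d=(M4−M3)/(6·1)=2212/849, b=Δ3−h3·(2M3+M4)/6=-4426/849
seg 4: a=-5, c=M4/2=969/283, d=(M5−M4)/(6·3)=-323/849, b=Δ4−h4·(2M4+M5)/6=-5248/849
t_q=39/4 → seg 3, τ=3/4; S=2+-4426/849·τ+-1243/283·τ²+2212/849·τ³=-7429/2264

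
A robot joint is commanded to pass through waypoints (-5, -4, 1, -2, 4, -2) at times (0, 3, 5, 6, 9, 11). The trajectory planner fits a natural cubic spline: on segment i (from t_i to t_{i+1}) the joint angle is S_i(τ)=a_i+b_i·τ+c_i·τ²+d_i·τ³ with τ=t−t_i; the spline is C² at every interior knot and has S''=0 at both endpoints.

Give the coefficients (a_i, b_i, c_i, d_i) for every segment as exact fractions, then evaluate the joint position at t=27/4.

  seg 0: a=-5 b=-4145/3876 c=0 d=5437/34884
  seg 1: a=-4 b=6083/1938 c=5437/3876 d=-2225/2584
  seg 2: a=1 b=-1534/969 c=-3647/969 d=758/323
  seg 3: a=-2 b=-118/57 c=3175/969 d=-5581/8721
  seg 4: a=4 b=301/969 c=-802/323 d=401/969
S(27/4) = -40921/20672

Δ: Δ0=1/3, Δ1=5/2, Δ2=-3, Δ3=2, Δ4=-3
row 1: diag=10, rhs=13; c'=1/5, d'=13/10
row 2: denom=6−2·1/5=28/5; d'=(-33−2·13/10)/(28/5)=-89/14
row 3: denom=8−1·5/28=219/28; d'=(30−1·-89/14)/(219/28)=1018/219
row 4: denom=10−3·28/73=646/73; d'=(-30−3·1018/219)/(646/73)=-1604/323
back: M4=-1604/323
back: M3=1018/219−28/73·-1604/323=6350/969
back: M2=-89/14−5/28·6350/969=-7294/969
back: M1=13/10−1/5·-7294/969=5437/1938
M: M0=0, M1=5437/1938, M2=-7294/969, M3=6350/969, M4=-1604/323, M5=0
seg 0: a=-5, c=M0/2=0, d=(M1−M0)/(6·3)=5437/34884, b=Δ0−h0·(2M0+M1)/6=-4145/3876
seg 1: a=-4, c=M1/2=5437/3876, d=(M2−M1)/(6·2)=-2225/2584, b=Δ1−h1·(2M1+M2)/6=6083/1938
seg 2: a=1, c=M2/2=-3647/969, d=(M3−M2)/(6·1)=758/323, b=Δ2−h2·(2M2+M3)/6=-1534/969
seg 3: a=-2, c=M3/2=3175/969, d=(M4−M3)/(6·3)=-5581/8721, b=Δ3−h3·(2M3+M4)/6=-118/57
seg 4: a=4, c=M4/2=-802/323, d=(M5−M4)/(6·2)=401/969, b=Δ4−h4·(2M4+M5)/6=301/969
t_q=27/4 → seg 3, τ=3/4; S=-2+-118/57·τ+3175/969·τ²+-5581/8721·τ³=-40921/20672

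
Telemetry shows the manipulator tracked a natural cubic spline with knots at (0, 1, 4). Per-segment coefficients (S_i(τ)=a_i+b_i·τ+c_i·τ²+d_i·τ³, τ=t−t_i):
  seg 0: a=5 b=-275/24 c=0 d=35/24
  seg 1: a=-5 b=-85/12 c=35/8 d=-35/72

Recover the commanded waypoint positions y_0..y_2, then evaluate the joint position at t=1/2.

y_0 = S_0(0) = a_0 = 5
y_1 = S_1(0) = a_1 = -5
y_2 = S_1(3) = 0
t_q=1/2 is in segment 0 (τ=1/2); S_0(τ)=-35/64

y_0=5 y_1=-5 y_2=0
S(1/2) = -35/64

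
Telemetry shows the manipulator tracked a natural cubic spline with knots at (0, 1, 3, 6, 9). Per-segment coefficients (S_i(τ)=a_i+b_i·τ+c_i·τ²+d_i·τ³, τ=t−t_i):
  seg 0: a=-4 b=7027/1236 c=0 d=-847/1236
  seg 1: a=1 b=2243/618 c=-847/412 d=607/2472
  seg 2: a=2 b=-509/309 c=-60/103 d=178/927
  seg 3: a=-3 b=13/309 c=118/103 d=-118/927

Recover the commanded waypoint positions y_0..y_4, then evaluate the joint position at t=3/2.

y_0 = S_0(0) = a_0 = -4
y_1 = S_1(0) = a_1 = 1
y_2 = S_2(0) = a_2 = 2
y_3 = S_3(0) = a_3 = -3
y_4 = S_3(3) = 4
t_q=3/2 is in segment 1 (τ=1/2); S_1(τ)=15369/6592

y_0=-4 y_1=1 y_2=2 y_3=-3 y_4=4
S(3/2) = 15369/6592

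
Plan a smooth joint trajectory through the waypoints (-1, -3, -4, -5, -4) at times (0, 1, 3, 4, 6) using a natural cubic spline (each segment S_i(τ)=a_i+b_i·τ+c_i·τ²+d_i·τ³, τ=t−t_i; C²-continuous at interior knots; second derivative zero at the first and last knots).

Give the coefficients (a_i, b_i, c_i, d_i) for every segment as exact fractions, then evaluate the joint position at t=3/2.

Δ: Δ0=-2, Δ1=-1/2, Δ2=-1, Δ3=1/2
row 1: diag=6, rhs=9; c'=1/3, d'=3/2
row 2: denom=6−2·1/3=16/3; d'=(-3−2·3/2)/(16/3)=-9/8
row 3: denom=6−1·3/16=93/16; d'=(9−1·-9/8)/(93/16)=54/31
back: M3=54/31
back: M2=-9/8−3/16·54/31=-45/31
back: M1=3/2−1/3·-45/31=123/62
M: M0=0, M1=123/62, M2=-45/31, M3=54/31, M4=0
seg 0: a=-1, c=M0/2=0, d=(M1−M0)/(6·1)=41/124, b=Δ0−h0·(2M0+M1)/6=-289/124
seg 1: a=-3, c=M1/2=123/124, d=(M2−M1)/(6·2)=-71/248, b=Δ1−h1·(2M1+M2)/6=-83/62
seg 2: a=-4, c=M2/2=-45/62, d=(M3−M2)/(6·1)=33/62, b=Δ2−h2·(2M2+M3)/6=-25/31
seg 3: a=-5, c=M3/2=27/31, d=(M4−M3)/(6·2)=-9/62, b=Δ3−h3·(2M3+M4)/6=-41/62
t_q=3/2 → seg 1, τ=1/2; S=-3+-83/62·τ+123/124·τ²+-71/248·τ³=-6859/1984

  seg 0: a=-1 b=-289/124 c=0 d=41/124
  seg 1: a=-3 b=-83/62 c=123/124 d=-71/248
  seg 2: a=-4 b=-25/31 c=-45/62 d=33/62
  seg 3: a=-5 b=-41/62 c=27/31 d=-9/62
S(3/2) = -6859/1984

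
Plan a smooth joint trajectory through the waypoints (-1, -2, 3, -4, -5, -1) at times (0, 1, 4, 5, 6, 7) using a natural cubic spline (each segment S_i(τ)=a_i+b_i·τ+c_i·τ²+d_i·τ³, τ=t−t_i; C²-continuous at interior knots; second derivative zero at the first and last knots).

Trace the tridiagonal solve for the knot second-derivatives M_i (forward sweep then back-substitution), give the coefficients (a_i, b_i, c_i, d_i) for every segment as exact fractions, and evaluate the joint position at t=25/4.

Δ: Δ0=-1, Δ1=5/3, Δ2=-7, Δ3=-1, Δ4=4
row 1: diag=8, rhs=16; c'=3/8, d'=2
row 2: denom=8−3·3/8=55/8; d'=(-52−3·2)/(55/8)=-464/55
row 3: denom=4−1·8/55=212/55; d'=(36−1·-464/55)/(212/55)=611/53
row 4: denom=4−1·55/212=793/212; d'=(30−1·611/53)/(793/212)=3916/793
back: M4=3916/793
back: M3=611/53−55/212·3916/793=8126/793
back: M2=-464/55−8/55·8126/793=-7872/793
back: M1=2−3/8·-7872/793=4538/793
M: M0=0, M1=4538/793, M2=-7872/793, M3=8126/793, M4=3916/793, M5=0
seg 0: a=-1, c=M0/2=0, d=(M1−M0)/(6·1)=2269/2379, b=Δ0−h0·(2M0+M1)/6=-4648/2379
seg 1: a=-2, c=M1/2=2269/793, d=(M2−M1)/(6·3)=-6205/7137, b=Δ1−h1·(2M1+M2)/6=2159/2379
seg 2: a=3, c=M2/2=-3936/793, d=(M3−M2)/(6·1)=7999/2379, b=Δ2−h2·(2M2+M3)/6=-988/183
seg 3: a=-4, c=M3/2=4063/793, d=(M4−M3)/(6·1)=-2105/2379, b=Δ3−h3·(2M3+M4)/6=-12463/2379
seg 4: a=-5, c=M4/2=1958/793, d=(M5−M4)/(6·1)=-1958/2379, b=Δ4−h4·(2M4+M5)/6=5600/2379
t_q=25/4 → seg 4, τ=1/4; S=-5+5600/2379·τ+1958/793·τ²+-1958/2379·τ³=-108357/25376

  seg 0: a=-1 b=-4648/2379 c=0 d=2269/2379
  seg 1: a=-2 b=2159/2379 c=2269/793 d=-6205/7137
  seg 2: a=3 b=-988/183 c=-3936/793 d=7999/2379
  seg 3: a=-4 b=-12463/2379 c=4063/793 d=-2105/2379
  seg 4: a=-5 b=5600/2379 c=1958/793 d=-1958/2379
S(25/4) = -108357/25376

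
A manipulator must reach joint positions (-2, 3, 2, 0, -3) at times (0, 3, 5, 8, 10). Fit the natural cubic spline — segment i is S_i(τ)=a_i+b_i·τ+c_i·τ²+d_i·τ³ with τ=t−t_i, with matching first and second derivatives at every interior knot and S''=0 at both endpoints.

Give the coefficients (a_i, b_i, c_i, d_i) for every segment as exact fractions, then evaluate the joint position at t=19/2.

Δ: Δ0=5/3, Δ1=-1/2, Δ2=-2/3, Δ3=-3/2
row 1: diag=10, rhs=-13; c'=1/5, d'=-13/10
row 2: denom=10−2·1/5=48/5; d'=(-1−2·-13/10)/(48/5)=1/6
row 3: denom=10−3·5/16=145/16; d'=(-5−3·1/6)/(145/16)=-88/145
back: M3=-88/145
back: M2=1/6−5/16·-88/145=31/87
back: M1=-13/10−1/5·31/87=-1193/870
M: M0=0, M1=-1193/870, M2=31/87, M3=-88/145, M4=0
seg 0: a=-2, c=M0/2=0, d=(M1−M0)/(6·3)=-1193/15660, b=Δ0−h0·(2M0+M1)/6=4093/1740
seg 1: a=3, c=M1/2=-1193/1740, d=(M2−M1)/(6·2)=167/1160, b=Δ1−h1·(2M1+M2)/6=257/870
seg 2: a=2, c=M2/2=31/174, d=(M3−M2)/(6·3)=-419/7830, b=Δ2−h2·(2M2+M3)/6=-313/435
seg 3: a=0, c=M3/2=-44/145, d=(M4−M3)/(6·2)=22/435, b=Δ3−h3·(2M3+M4)/6=-953/870
t_q=19/2 → seg 3, τ=3/2; S=0+-953/870·τ+-44/145·τ²+22/435·τ³=-125/58

  seg 0: a=-2 b=4093/1740 c=0 d=-1193/15660
  seg 1: a=3 b=257/870 c=-1193/1740 d=167/1160
  seg 2: a=2 b=-313/435 c=31/174 d=-419/7830
  seg 3: a=0 b=-953/870 c=-44/145 d=22/435
S(19/2) = -125/58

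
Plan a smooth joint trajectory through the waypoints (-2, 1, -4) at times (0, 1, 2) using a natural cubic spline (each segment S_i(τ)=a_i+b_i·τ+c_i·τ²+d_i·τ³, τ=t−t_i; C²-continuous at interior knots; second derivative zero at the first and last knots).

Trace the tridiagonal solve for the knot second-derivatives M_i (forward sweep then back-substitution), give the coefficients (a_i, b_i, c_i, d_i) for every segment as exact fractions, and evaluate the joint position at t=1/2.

Δ: Δ0=3, Δ1=-5
row 1: diag=4, rhs=-48; c'=1/4, d'=-12
back: M1=-12
M: M0=0, M1=-12, M2=0
seg 0: a=-2, c=M0/2=0, d=(M1−M0)/(6·1)=-2, b=Δ0−h0·(2M0+M1)/6=5
seg 1: a=1, c=M1/2=-6, d=(M2−M1)/(6·1)=2, b=Δ1−h1·(2M1+M2)/6=-1
t_q=1/2 → seg 0, τ=1/2; S=-2+5·τ+0·τ²+-2·τ³=1/4

  seg 0: a=-2 b=5 c=0 d=-2
  seg 1: a=1 b=-1 c=-6 d=2
S(1/2) = 1/4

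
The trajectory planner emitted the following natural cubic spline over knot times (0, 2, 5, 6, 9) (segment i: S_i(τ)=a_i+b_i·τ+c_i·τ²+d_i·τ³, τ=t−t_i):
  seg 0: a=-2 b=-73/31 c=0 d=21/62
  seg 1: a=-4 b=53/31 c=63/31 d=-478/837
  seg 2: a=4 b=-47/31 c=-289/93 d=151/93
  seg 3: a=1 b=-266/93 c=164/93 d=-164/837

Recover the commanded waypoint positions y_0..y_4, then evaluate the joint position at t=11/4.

y_0=-2 y_1=-4 y_2=4 y_3=1 y_4=3
S(11/4) = -1801/992

y_0 = S_0(0) = a_0 = -2
y_1 = S_1(0) = a_1 = -4
y_2 = S_2(0) = a_2 = 4
y_3 = S_3(0) = a_3 = 1
y_4 = S_3(3) = 3
t_q=11/4 is in segment 1 (τ=3/4); S_1(τ)=-1801/992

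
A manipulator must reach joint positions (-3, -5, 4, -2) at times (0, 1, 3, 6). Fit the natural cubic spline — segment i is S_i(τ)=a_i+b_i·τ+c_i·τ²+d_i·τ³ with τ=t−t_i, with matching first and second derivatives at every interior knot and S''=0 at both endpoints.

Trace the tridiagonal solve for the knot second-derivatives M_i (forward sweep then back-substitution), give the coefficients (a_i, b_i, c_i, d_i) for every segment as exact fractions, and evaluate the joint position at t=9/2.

Δ: Δ0=-2, Δ1=9/2, Δ2=-2
row 1: diag=6, rhs=39; c'=1/3, d'=13/2
row 2: denom=10−2·1/3=28/3; d'=(-39−2·13/2)/(28/3)=-39/7
back: M2=-39/7
back: M1=13/2−1/3·-39/7=117/14
M: M0=0, M1=117/14, M2=-39/7, M3=0
seg 0: a=-3, c=M0/2=0, d=(M1−M0)/(6·1)=39/28, b=Δ0−h0·(2M0+M1)/6=-95/28
seg 1: a=-5, c=M1/2=117/28, d=(M2−M1)/(6·2)=-65/56, b=Δ1−h1·(2M1+M2)/6=11/14
seg 2: a=4, c=M2/2=-39/14, d=(M3−M2)/(6·3)=13/42, b=Δ2−h2·(2M2+M3)/6=25/7
t_q=9/2 → seg 2, τ=3/2; S=4+25/7·τ+-39/14·τ²+13/42·τ³=463/112

  seg 0: a=-3 b=-95/28 c=0 d=39/28
  seg 1: a=-5 b=11/14 c=117/28 d=-65/56
  seg 2: a=4 b=25/7 c=-39/14 d=13/42
S(9/2) = 463/112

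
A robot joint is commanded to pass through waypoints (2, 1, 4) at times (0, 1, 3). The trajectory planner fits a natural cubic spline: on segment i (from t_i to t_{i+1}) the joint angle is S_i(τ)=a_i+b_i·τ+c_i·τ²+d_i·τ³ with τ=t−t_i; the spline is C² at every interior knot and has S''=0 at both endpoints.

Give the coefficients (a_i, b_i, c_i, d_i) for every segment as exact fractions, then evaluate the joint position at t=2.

Δ: Δ0=-1, Δ1=3/2
row 1: diag=6, rhs=15; c'=1/3, d'=5/2
back: M1=5/2
M: M0=0, M1=5/2, M2=0
seg 0: a=2, c=M0/2=0, d=(M1−M0)/(6·1)=5/12, b=Δ0−h0·(2M0+M1)/6=-17/12
seg 1: a=1, c=M1/2=5/4, d=(M2−M1)/(6·2)=-5/24, b=Δ1−h1·(2M1+M2)/6=-1/6
t_q=2 → seg 1, τ=1; S=1+-1/6·τ+5/4·τ²+-5/24·τ³=15/8

  seg 0: a=2 b=-17/12 c=0 d=5/12
  seg 1: a=1 b=-1/6 c=5/4 d=-5/24
S(2) = 15/8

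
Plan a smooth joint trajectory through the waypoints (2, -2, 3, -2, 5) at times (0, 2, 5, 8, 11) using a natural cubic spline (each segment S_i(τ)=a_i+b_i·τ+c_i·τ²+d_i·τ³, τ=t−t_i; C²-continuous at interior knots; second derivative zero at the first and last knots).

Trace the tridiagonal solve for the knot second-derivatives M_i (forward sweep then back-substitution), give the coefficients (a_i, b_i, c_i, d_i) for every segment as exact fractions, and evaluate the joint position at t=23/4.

  seg 0: a=2 b=-631/207 c=0 d=217/828
  seg 1: a=-2 b=20/207 c=217/138 d=-1303/3726
  seg 2: a=3 b=37/414 c=-326/207 d=1229/3726
  seg 3: a=-2 b=-94/207 c=577/414 d=-577/3726
S(23/4) = 297/128

Δ: Δ0=-2, Δ1=5/3, Δ2=-5/3, Δ3=7/3
row 1: diag=10, rhs=22; c'=3/10, d'=11/5
row 2: denom=12−3·3/10=111/10; d'=(-20−3·11/5)/(111/10)=-266/111
row 3: denom=12−3·10/37=414/37; d'=(24−3·-266/111)/(414/37)=577/207
back: M3=577/207
back: M2=-266/111−10/37·577/207=-652/207
back: M1=11/5−3/10·-652/207=217/69
M: M0=0, M1=217/69, M2=-652/207, M3=577/207, M4=0
seg 0: a=2, c=M0/2=0, d=(M1−M0)/(6·2)=217/828, b=Δ0−h0·(2M0+M1)/6=-631/207
seg 1: a=-2, c=M1/2=217/138, d=(M2−M1)/(6·3)=-1303/3726, b=Δ1−h1·(2M1+M2)/6=20/207
seg 2: a=3, c=M2/2=-326/207, d=(M3−M2)/(6·3)=1229/3726, b=Δ2−h2·(2M2+M3)/6=37/414
seg 3: a=-2, c=M3/2=577/414, d=(M4−M3)/(6·3)=-577/3726, b=Δ3−h3·(2M3+M4)/6=-94/207
t_q=23/4 → seg 2, τ=3/4; S=3+37/414·τ+-326/207·τ²+1229/3726·τ³=297/128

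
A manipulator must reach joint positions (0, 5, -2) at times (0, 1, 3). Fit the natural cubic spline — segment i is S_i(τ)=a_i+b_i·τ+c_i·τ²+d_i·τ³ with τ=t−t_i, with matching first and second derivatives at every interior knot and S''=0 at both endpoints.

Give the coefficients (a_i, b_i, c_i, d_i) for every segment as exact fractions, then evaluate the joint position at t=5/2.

  seg 0: a=0 b=77/12 c=0 d=-17/12
  seg 1: a=5 b=13/6 c=-17/4 d=17/24
S(5/2) = 69/64

Δ: Δ0=5, Δ1=-7/2
row 1: diag=6, rhs=-51; c'=1/3, d'=-17/2
back: M1=-17/2
M: M0=0, M1=-17/2, M2=0
seg 0: a=0, c=M0/2=0, d=(M1−M0)/(6·1)=-17/12, b=Δ0−h0·(2M0+M1)/6=77/12
seg 1: a=5, c=M1/2=-17/4, d=(M2−M1)/(6·2)=17/24, b=Δ1−h1·(2M1+M2)/6=13/6
t_q=5/2 → seg 1, τ=3/2; S=5+13/6·τ+-17/4·τ²+17/24·τ³=69/64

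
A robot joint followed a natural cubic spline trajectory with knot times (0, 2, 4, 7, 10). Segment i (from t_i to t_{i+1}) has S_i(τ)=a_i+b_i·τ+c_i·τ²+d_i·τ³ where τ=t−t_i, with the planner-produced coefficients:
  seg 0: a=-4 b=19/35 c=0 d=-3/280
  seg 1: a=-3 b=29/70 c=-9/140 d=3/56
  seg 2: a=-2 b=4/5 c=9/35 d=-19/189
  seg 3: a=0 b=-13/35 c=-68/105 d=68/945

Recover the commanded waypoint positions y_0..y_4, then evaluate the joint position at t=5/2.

y_0=-4 y_1=-3 y_2=-2 y_3=0 y_4=-5
S(5/2) = -6277/2240

y_0 = S_0(0) = a_0 = -4
y_1 = S_1(0) = a_1 = -3
y_2 = S_2(0) = a_2 = -2
y_3 = S_3(0) = a_3 = 0
y_4 = S_3(3) = -5
t_q=5/2 is in segment 1 (τ=1/2); S_1(τ)=-6277/2240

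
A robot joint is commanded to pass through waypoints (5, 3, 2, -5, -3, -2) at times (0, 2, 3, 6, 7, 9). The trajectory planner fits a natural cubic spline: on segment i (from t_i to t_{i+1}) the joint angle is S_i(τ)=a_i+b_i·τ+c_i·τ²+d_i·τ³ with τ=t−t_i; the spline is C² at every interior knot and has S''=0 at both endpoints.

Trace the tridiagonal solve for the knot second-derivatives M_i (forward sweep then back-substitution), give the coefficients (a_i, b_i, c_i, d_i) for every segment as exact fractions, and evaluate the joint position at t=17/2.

  seg 0: a=5 b=-502/435 c=0 d=67/1740
  seg 1: a=3 b=-301/435 c=67/290 d=-469/870
  seg 2: a=2 b=-1607/870 c=-201/145 d=71/174
  seg 3: a=-5 b=371/435 c=663/290 d=-991/870
  seg 4: a=-3 b=1747/870 c=-164/145 d=82/435
S(17/2) = -55/29

Δ: Δ0=-1, Δ1=-1, Δ2=-7/3, Δ3=2, Δ4=1/2
row 1: diag=6, rhs=0; c'=1/6, d'=0
row 2: denom=8−1·1/6=47/6; d'=(-8−1·0)/(47/6)=-48/47
row 3: denom=8−3·18/47=322/47; d'=(26−3·-48/47)/(322/47)=683/161
row 4: denom=6−1·47/322=1885/322; d'=(-9−1·683/161)/(1885/322)=-328/145
back: M4=-328/145
back: M3=683/161−47/322·-328/145=663/145
back: M2=-48/47−18/47·663/145=-402/145
back: M1=0−1/6·-402/145=67/145
M: M0=0, M1=67/145, M2=-402/145, M3=663/145, M4=-328/145, M5=0
seg 0: a=5, c=M0/2=0, d=(M1−M0)/(6·2)=67/1740, b=Δ0−h0·(2M0+M1)/6=-502/435
seg 1: a=3, c=M1/2=67/290, d=(M2−M1)/(6·1)=-469/870, b=Δ1−h1·(2M1+M2)/6=-301/435
seg 2: a=2, c=M2/2=-201/145, d=(M3−M2)/(6·3)=71/174, b=Δ2−h2·(2M2+M3)/6=-1607/870
seg 3: a=-5, c=M3/2=663/290, d=(M4−M3)/(6·1)=-991/870, b=Δ3−h3·(2M3+M4)/6=371/435
seg 4: a=-3, c=M4/2=-164/145, d=(M5−M4)/(6·2)=82/435, b=Δ4−h4·(2M4+M5)/6=1747/870
t_q=17/2 → seg 4, τ=3/2; S=-3+1747/870·τ+-164/145·τ²+82/435·τ³=-55/29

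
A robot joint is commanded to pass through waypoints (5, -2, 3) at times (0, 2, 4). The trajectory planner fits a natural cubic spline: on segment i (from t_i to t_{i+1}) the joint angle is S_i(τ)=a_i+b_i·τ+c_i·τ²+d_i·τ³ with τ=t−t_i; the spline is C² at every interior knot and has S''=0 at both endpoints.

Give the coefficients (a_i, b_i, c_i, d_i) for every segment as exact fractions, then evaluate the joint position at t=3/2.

  seg 0: a=5 b=-5 c=0 d=3/8
  seg 1: a=-2 b=-1/2 c=9/4 d=-3/8
S(3/2) = -79/64

Δ: Δ0=-7/2, Δ1=5/2
row 1: diag=8, rhs=36; c'=1/4, d'=9/2
back: M1=9/2
M: M0=0, M1=9/2, M2=0
seg 0: a=5, c=M0/2=0, d=(M1−M0)/(6·2)=3/8, b=Δ0−h0·(2M0+M1)/6=-5
seg 1: a=-2, c=M1/2=9/4, d=(M2−M1)/(6·2)=-3/8, b=Δ1−h1·(2M1+M2)/6=-1/2
t_q=3/2 → seg 0, τ=3/2; S=5+-5·τ+0·τ²+3/8·τ³=-79/64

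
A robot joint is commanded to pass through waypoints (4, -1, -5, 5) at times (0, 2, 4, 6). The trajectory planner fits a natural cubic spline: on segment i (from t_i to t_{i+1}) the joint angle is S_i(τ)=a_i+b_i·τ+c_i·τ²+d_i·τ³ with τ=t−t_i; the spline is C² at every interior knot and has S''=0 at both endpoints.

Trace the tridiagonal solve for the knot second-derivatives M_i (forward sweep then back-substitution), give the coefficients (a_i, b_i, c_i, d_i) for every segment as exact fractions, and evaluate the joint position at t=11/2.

Δ: Δ0=-5/2, Δ1=-2, Δ2=5
row 1: diag=8, rhs=3; c'=1/4, d'=3/8
row 2: denom=8−2·1/4=15/2; d'=(42−2·3/8)/(15/2)=11/2
back: M2=11/2
back: M1=3/8−1/4·11/2=-1
M: M0=0, M1=-1, M2=11/2, M3=0
seg 0: a=4, c=M0/2=0, d=(M1−M0)/(6·2)=-1/12, b=Δ0−h0·(2M0+M1)/6=-13/6
seg 1: a=-1, c=M1/2=-1/2, d=(M2−M1)/(6·2)=13/24, b=Δ1−h1·(2M1+M2)/6=-19/6
seg 2: a=-5, c=M2/2=11/4, d=(M3−M2)/(6·2)=-11/24, b=Δ2−h2·(2M2+M3)/6=4/3
t_q=11/2 → seg 2, τ=3/2; S=-5+4/3·τ+11/4·τ²+-11/24·τ³=105/64

  seg 0: a=4 b=-13/6 c=0 d=-1/12
  seg 1: a=-1 b=-19/6 c=-1/2 d=13/24
  seg 2: a=-5 b=4/3 c=11/4 d=-11/24
S(11/2) = 105/64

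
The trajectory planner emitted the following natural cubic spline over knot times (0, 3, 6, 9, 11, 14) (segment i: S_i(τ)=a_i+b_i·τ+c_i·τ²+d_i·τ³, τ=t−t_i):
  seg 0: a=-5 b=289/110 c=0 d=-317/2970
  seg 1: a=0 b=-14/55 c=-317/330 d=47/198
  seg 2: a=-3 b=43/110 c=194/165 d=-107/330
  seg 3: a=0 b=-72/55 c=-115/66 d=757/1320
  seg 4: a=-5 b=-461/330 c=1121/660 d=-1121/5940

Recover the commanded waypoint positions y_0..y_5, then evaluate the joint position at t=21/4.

y_0 = S_0(0) = a_0 = -5
y_1 = S_1(0) = a_1 = 0
y_2 = S_2(0) = a_2 = -3
y_3 = S_3(0) = a_3 = 0
y_4 = S_4(0) = a_4 = -5
y_5 = S_4(3) = 1
t_q=21/4 is in segment 1 (τ=9/4); S_1(τ)=-19233/7040

y_0=-5 y_1=0 y_2=-3 y_3=0 y_4=-5 y_5=1
S(21/4) = -19233/7040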